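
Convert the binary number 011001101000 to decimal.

Sum of powers of 2 for each 1-bit:
2^3 + 2^5 + 2^6 + 2^9 + 2^10
= 8 + 32 + 64 + 512 + 1024
= 1640



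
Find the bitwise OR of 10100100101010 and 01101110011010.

OR: 1 when either bit is 1
  10100100101010
| 01101110011010
----------------
  11101110111010
Decimal: 10538 | 7066 = 15290



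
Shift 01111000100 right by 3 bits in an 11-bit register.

Original: 01111000100 (decimal 964)
Shift right by 3 positions
Drop the 3 low bits; fill with zeros on the left
Result: 00001111000 (decimal 120)
Equivalent: 964 >> 3 = 964 ÷ 2^3 = 120



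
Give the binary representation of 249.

Using repeated division by 2:
249 ÷ 2 = 124 remainder 1
124 ÷ 2 = 62 remainder 0
62 ÷ 2 = 31 remainder 0
31 ÷ 2 = 15 remainder 1
15 ÷ 2 = 7 remainder 1
7 ÷ 2 = 3 remainder 1
3 ÷ 2 = 1 remainder 1
1 ÷ 2 = 0 remainder 1
Reading remainders bottom to top: 11111001



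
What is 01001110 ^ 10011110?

XOR: 1 when bits differ
  01001110
^ 10011110
----------
  11010000
Decimal: 78 ^ 158 = 208



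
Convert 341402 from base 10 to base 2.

Using repeated division by 2:
341402 ÷ 2 = 170701 remainder 0
170701 ÷ 2 = 85350 remainder 1
85350 ÷ 2 = 42675 remainder 0
42675 ÷ 2 = 21337 remainder 1
21337 ÷ 2 = 10668 remainder 1
10668 ÷ 2 = 5334 remainder 0
5334 ÷ 2 = 2667 remainder 0
2667 ÷ 2 = 1333 remainder 1
1333 ÷ 2 = 666 remainder 1
666 ÷ 2 = 333 remainder 0
333 ÷ 2 = 166 remainder 1
166 ÷ 2 = 83 remainder 0
83 ÷ 2 = 41 remainder 1
41 ÷ 2 = 20 remainder 1
20 ÷ 2 = 10 remainder 0
10 ÷ 2 = 5 remainder 0
5 ÷ 2 = 2 remainder 1
2 ÷ 2 = 1 remainder 0
1 ÷ 2 = 0 remainder 1
Reading remainders bottom to top: 1010011010110011010



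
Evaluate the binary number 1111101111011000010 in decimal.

Sum of powers of 2 for each 1-bit:
2^1 + 2^6 + 2^7 + 2^9 + 2^10 + 2^11 + 2^12 + 2^14 + 2^15 + 2^16 + 2^17 + 2^18
= 2 + 64 + 128 + 512 + 1024 + 2048 + 4096 + 16384 + 32768 + 65536 + 131072 + 262144
= 515778



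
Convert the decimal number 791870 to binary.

Using repeated division by 2:
791870 ÷ 2 = 395935 remainder 0
395935 ÷ 2 = 197967 remainder 1
197967 ÷ 2 = 98983 remainder 1
98983 ÷ 2 = 49491 remainder 1
49491 ÷ 2 = 24745 remainder 1
24745 ÷ 2 = 12372 remainder 1
12372 ÷ 2 = 6186 remainder 0
6186 ÷ 2 = 3093 remainder 0
3093 ÷ 2 = 1546 remainder 1
1546 ÷ 2 = 773 remainder 0
773 ÷ 2 = 386 remainder 1
386 ÷ 2 = 193 remainder 0
193 ÷ 2 = 96 remainder 1
96 ÷ 2 = 48 remainder 0
48 ÷ 2 = 24 remainder 0
24 ÷ 2 = 12 remainder 0
12 ÷ 2 = 6 remainder 0
6 ÷ 2 = 3 remainder 0
3 ÷ 2 = 1 remainder 1
1 ÷ 2 = 0 remainder 1
Reading remainders bottom to top: 11000001010100111110



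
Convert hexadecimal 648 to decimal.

Expand by place value (powers of 16):
648 = 6 × 16^2 + 4 × 16^1 + 8 × 16^0
= 6 × 256 + 4 × 16 + 8 × 1
= 1536 + 64 + 8
= 1608



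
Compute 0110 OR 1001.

OR: 1 when either bit is 1
  0110
| 1001
------
  1111
Decimal: 6 | 9 = 15



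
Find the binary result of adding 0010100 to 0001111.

Add column by column from the right: bit + bit + carry-in; write the sum mod 2, carry 1 when the sum is 2 or 3.
carry:  0111000
        0010100
+       0001111
---------------
       00100011
(the carry out of the leftmost column, 0, becomes the leading bit)
Decimal check:
  0010100 = 16 + 4 = 20
  0001111 = 8 + 4 + 2 + 1 = 15
  20 + 15 = 35, and 00100011 = 32 + 2 + 1 = 35 ✓



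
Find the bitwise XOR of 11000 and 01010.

XOR: 1 when bits differ
  11000
^ 01010
-------
  10010
Decimal: 24 ^ 10 = 18



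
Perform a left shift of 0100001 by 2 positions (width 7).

Original: 0100001 (decimal 33)
Shift left by 2 positions
Append 2 zeros on the right and drop the 2 high bits that overflow the 7-bit width
Result: 0000100 (decimal 4)
Equivalent: 33 << 2 = 33 × 2^2 = 132, truncated to 7 bits = 4



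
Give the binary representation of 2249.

Using repeated division by 2:
2249 ÷ 2 = 1124 remainder 1
1124 ÷ 2 = 562 remainder 0
562 ÷ 2 = 281 remainder 0
281 ÷ 2 = 140 remainder 1
140 ÷ 2 = 70 remainder 0
70 ÷ 2 = 35 remainder 0
35 ÷ 2 = 17 remainder 1
17 ÷ 2 = 8 remainder 1
8 ÷ 2 = 4 remainder 0
4 ÷ 2 = 2 remainder 0
2 ÷ 2 = 1 remainder 0
1 ÷ 2 = 0 remainder 1
Reading remainders bottom to top: 100011001001



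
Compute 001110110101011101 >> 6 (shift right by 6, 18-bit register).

Original: 001110110101011101 (decimal 60765)
Shift right by 6 positions
Drop the 6 low bits; fill with zeros on the left
Result: 000000001110110101 (decimal 949)
Equivalent: 60765 >> 6 = 60765 ÷ 2^6 = 949



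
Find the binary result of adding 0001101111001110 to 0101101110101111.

Add column by column from the right: bit + bit + carry-in; write the sum mod 2, carry 1 when the sum is 2 or 3.
carry:  0011011100011100
        0001101111001110
+       0101101110101111
------------------------
       00111011101111101
(the carry out of the leftmost column, 0, becomes the leading bit)
Decimal check:
  0001101111001110 = 4096 + 2048 + 512 + 256 + 128 + 64 + 8 + 4 + 2 = 7118
  0101101110101111 = 16384 + 4096 + 2048 + 512 + 256 + 128 + 32 + 8 + 4 + 2 + 1 = 23471
  7118 + 23471 = 30589, and 00111011101111101 = 16384 + 8192 + 4096 + 1024 + 512 + 256 + 64 + 32 + 16 + 8 + 4 + 1 = 30589 ✓



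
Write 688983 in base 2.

Using repeated division by 2:
688983 ÷ 2 = 344491 remainder 1
344491 ÷ 2 = 172245 remainder 1
172245 ÷ 2 = 86122 remainder 1
86122 ÷ 2 = 43061 remainder 0
43061 ÷ 2 = 21530 remainder 1
21530 ÷ 2 = 10765 remainder 0
10765 ÷ 2 = 5382 remainder 1
5382 ÷ 2 = 2691 remainder 0
2691 ÷ 2 = 1345 remainder 1
1345 ÷ 2 = 672 remainder 1
672 ÷ 2 = 336 remainder 0
336 ÷ 2 = 168 remainder 0
168 ÷ 2 = 84 remainder 0
84 ÷ 2 = 42 remainder 0
42 ÷ 2 = 21 remainder 0
21 ÷ 2 = 10 remainder 1
10 ÷ 2 = 5 remainder 0
5 ÷ 2 = 2 remainder 1
2 ÷ 2 = 1 remainder 0
1 ÷ 2 = 0 remainder 1
Reading remainders bottom to top: 10101000001101010111



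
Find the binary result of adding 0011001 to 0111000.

Add column by column from the right: bit + bit + carry-in; write the sum mod 2, carry 1 when the sum is 2 or 3.
carry:  1110000
        0011001
+       0111000
---------------
       01010001
(the carry out of the leftmost column, 0, becomes the leading bit)
Decimal check:
  0011001 = 16 + 8 + 1 = 25
  0111000 = 32 + 16 + 8 = 56
  25 + 56 = 81, and 01010001 = 64 + 16 + 1 = 81 ✓



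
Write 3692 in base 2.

Using repeated division by 2:
3692 ÷ 2 = 1846 remainder 0
1846 ÷ 2 = 923 remainder 0
923 ÷ 2 = 461 remainder 1
461 ÷ 2 = 230 remainder 1
230 ÷ 2 = 115 remainder 0
115 ÷ 2 = 57 remainder 1
57 ÷ 2 = 28 remainder 1
28 ÷ 2 = 14 remainder 0
14 ÷ 2 = 7 remainder 0
7 ÷ 2 = 3 remainder 1
3 ÷ 2 = 1 remainder 1
1 ÷ 2 = 0 remainder 1
Reading remainders bottom to top: 111001101100



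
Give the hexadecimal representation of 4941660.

Using repeated division by 16 (digits 10–15 are A–F):
4941660 ÷ 16 = 308853 remainder 12 (C)
308853 ÷ 16 = 19303 remainder 5
19303 ÷ 16 = 1206 remainder 7
1206 ÷ 16 = 75 remainder 6
75 ÷ 16 = 4 remainder 11 (B)
4 ÷ 16 = 0 remainder 4
Reading remainders bottom to top: 4B675C



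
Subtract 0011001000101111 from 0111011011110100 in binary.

Method 1 - Direct subtraction (column by column from the right: bit − bit − borrow-in; if negative, add 2 and borrow 1 from the next column):
borrow: 0000000000011110
        0111011011110100
-       0011001000101111
------------------------
        0100010011000101

Method 2 - Add two's complement:
Two's complement of 0011001000101111: invert → 1100110111010000, add 1 → 1100110111010001
  0111011011110100
+ 1100110111010001
------------------
 10100010011000101  (end carry out of the top bit = 1)
Discarding the end carry: 0100010011000101
Decimal check:
  0111011011110100 = 16384 + 8192 + 4096 + 1024 + 512 + 128 + 64 + 32 + 16 + 4 = 30452
  0011001000101111 = 8192 + 4096 + 512 + 32 + 8 + 4 + 2 + 1 = 12847
  30452 - 12847 = 17605, and 0100010011000101 = 16384 + 1024 + 128 + 64 + 4 + 1 = 17605 ✓



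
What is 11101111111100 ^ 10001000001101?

XOR: 1 when bits differ
  11101111111100
^ 10001000001101
----------------
  01100111110001
Decimal: 15356 ^ 8717 = 6641



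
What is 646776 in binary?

Using repeated division by 2:
646776 ÷ 2 = 323388 remainder 0
323388 ÷ 2 = 161694 remainder 0
161694 ÷ 2 = 80847 remainder 0
80847 ÷ 2 = 40423 remainder 1
40423 ÷ 2 = 20211 remainder 1
20211 ÷ 2 = 10105 remainder 1
10105 ÷ 2 = 5052 remainder 1
5052 ÷ 2 = 2526 remainder 0
2526 ÷ 2 = 1263 remainder 0
1263 ÷ 2 = 631 remainder 1
631 ÷ 2 = 315 remainder 1
315 ÷ 2 = 157 remainder 1
157 ÷ 2 = 78 remainder 1
78 ÷ 2 = 39 remainder 0
39 ÷ 2 = 19 remainder 1
19 ÷ 2 = 9 remainder 1
9 ÷ 2 = 4 remainder 1
4 ÷ 2 = 2 remainder 0
2 ÷ 2 = 1 remainder 0
1 ÷ 2 = 0 remainder 1
Reading remainders bottom to top: 10011101111001111000



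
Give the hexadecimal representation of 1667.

Using repeated division by 16 (digits 10–15 are A–F):
1667 ÷ 16 = 104 remainder 3
104 ÷ 16 = 6 remainder 8
6 ÷ 16 = 0 remainder 6
Reading remainders bottom to top: 683



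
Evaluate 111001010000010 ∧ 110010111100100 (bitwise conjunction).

AND: 1 only when both bits are 1
  111001010000010
& 110010111100100
-----------------
  110000010000000
Decimal: 29314 & 26084 = 24704



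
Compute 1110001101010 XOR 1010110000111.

XOR: 1 when bits differ
  1110001101010
^ 1010110000111
---------------
  0100111101101
Decimal: 7274 ^ 5511 = 2541



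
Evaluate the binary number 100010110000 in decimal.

Sum of powers of 2 for each 1-bit:
2^4 + 2^5 + 2^7 + 2^11
= 16 + 32 + 128 + 2048
= 2224



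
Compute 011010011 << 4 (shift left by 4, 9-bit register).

Original: 011010011 (decimal 211)
Shift left by 4 positions
Append 4 zeros on the right and drop the 4 high bits that overflow the 9-bit width
Result: 100110000 (decimal 304)
Equivalent: 211 << 4 = 211 × 2^4 = 3376, truncated to 9 bits = 304



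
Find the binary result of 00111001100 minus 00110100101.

Method 1 - Direct subtraction (column by column from the right: bit − bit − borrow-in; if negative, add 2 and borrow 1 from the next column):
borrow: 00001001110
        00111001100
-       00110100101
-------------------
        00000100111

Method 2 - Add two's complement:
Two's complement of 00110100101: invert → 11001011010, add 1 → 11001011011
  00111001100
+ 11001011011
-------------
 100000100111  (end carry out of the top bit = 1)
Discarding the end carry: 00000100111
Decimal check:
  00111001100 = 256 + 128 + 64 + 8 + 4 = 460
  00110100101 = 256 + 128 + 32 + 4 + 1 = 421
  460 - 421 = 39, and 00000100111 = 32 + 4 + 2 + 1 = 39 ✓



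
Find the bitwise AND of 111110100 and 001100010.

AND: 1 only when both bits are 1
  111110100
& 001100010
-----------
  001100000
Decimal: 500 & 98 = 96



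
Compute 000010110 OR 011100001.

OR: 1 when either bit is 1
  000010110
| 011100001
-----------
  011110111
Decimal: 22 | 225 = 247



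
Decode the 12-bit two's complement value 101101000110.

Binary: 101101000110
Sign bit: 1 (negative)
Invert: 010010111001
Add 1:  010010111010
Magnitude: 010010111010 = 1024 + 128 + 32 + 16 + 8 + 2 = 1210
Value: -1210



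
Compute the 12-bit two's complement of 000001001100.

Original: 000001001100
Step 1 - Invert all bits: 111110110011
Step 2 - Add 1: 111110110100
Verification: 000001001100 + 111110110100 = 1000000000000; discarding the end carry (carry out of the top bit) leaves the 12-bit value 000000000000, as required for x + (-x)



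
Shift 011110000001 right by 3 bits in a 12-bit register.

Original: 011110000001 (decimal 1921)
Shift right by 3 positions
Drop the 3 low bits; fill with zeros on the left
Result: 000011110000 (decimal 240)
Equivalent: 1921 >> 3 = 1921 ÷ 2^3 = 240



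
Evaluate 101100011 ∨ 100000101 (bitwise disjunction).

OR: 1 when either bit is 1
  101100011
| 100000101
-----------
  101100111
Decimal: 355 | 261 = 359



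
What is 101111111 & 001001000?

AND: 1 only when both bits are 1
  101111111
& 001001000
-----------
  001001000
Decimal: 383 & 72 = 72



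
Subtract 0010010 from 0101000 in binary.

Method 1 - Direct subtraction (column by column from the right: bit − bit − borrow-in; if negative, add 2 and borrow 1 from the next column):
borrow: 0101100
        0101000
-       0010010
---------------
        0010110

Method 2 - Add two's complement:
Two's complement of 0010010: invert → 1101101, add 1 → 1101110
  0101000
+ 1101110
---------
 10010110  (end carry out of the top bit = 1)
Discarding the end carry: 0010110
Decimal check:
  0101000 = 32 + 8 = 40
  0010010 = 16 + 2 = 18
  40 - 18 = 22, and 0010110 = 16 + 4 + 2 = 22 ✓



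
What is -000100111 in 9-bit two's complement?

Original: 000100111
Step 1 - Invert all bits: 111011000
Step 2 - Add 1: 111011001
Verification: 000100111 + 111011001 = 1000000000; discarding the end carry (carry out of the top bit) leaves the 9-bit value 000000000, as required for x + (-x)



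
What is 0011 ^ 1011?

XOR: 1 when bits differ
  0011
^ 1011
------
  1000
Decimal: 3 ^ 11 = 8



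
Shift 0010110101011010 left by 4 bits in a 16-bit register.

Original: 0010110101011010 (decimal 11610)
Shift left by 4 positions
Append 4 zeros on the right and drop the 4 high bits that overflow the 16-bit width
Result: 1101010110100000 (decimal 54688)
Equivalent: 11610 << 4 = 11610 × 2^4 = 185760, truncated to 16 bits = 54688



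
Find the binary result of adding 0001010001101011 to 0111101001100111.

Add column by column from the right: bit + bit + carry-in; write the sum mod 2, carry 1 when the sum is 2 or 3.
carry:  1110000011011110
        0001010001101011
+       0111101001100111
------------------------
       01000111011010010
(the carry out of the leftmost column, 0, becomes the leading bit)
Decimal check:
  0001010001101011 = 4096 + 1024 + 64 + 32 + 8 + 2 + 1 = 5227
  0111101001100111 = 16384 + 8192 + 4096 + 2048 + 512 + 64 + 32 + 4 + 2 + 1 = 31335
  5227 + 31335 = 36562, and 01000111011010010 = 32768 + 2048 + 1024 + 512 + 128 + 64 + 16 + 2 = 36562 ✓



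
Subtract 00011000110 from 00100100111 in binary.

Method 1 - Direct subtraction (column by column from the right: bit − bit − borrow-in; if negative, add 2 and borrow 1 from the next column):
borrow: 00110000000
        00100100111
-       00011000110
-------------------
        00001100001

Method 2 - Add two's complement:
Two's complement of 00011000110: invert → 11100111001, add 1 → 11100111010
  00100100111
+ 11100111010
-------------
 100001100001  (end carry out of the top bit = 1)
Discarding the end carry: 00001100001
Decimal check:
  00100100111 = 256 + 32 + 4 + 2 + 1 = 295
  00011000110 = 128 + 64 + 4 + 2 = 198
  295 - 198 = 97, and 00001100001 = 64 + 32 + 1 = 97 ✓



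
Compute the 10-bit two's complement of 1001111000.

Original (sign bit 1, negative): 1001111000
Step 1 - Invert all bits: 0110000111
Step 2 - Add 1: 0110001000
Verification: 1001111000 + 0110001000 = 10000000000; discarding the end carry (carry out of the top bit) leaves the 10-bit value 0000000000, as required for x + (-x)



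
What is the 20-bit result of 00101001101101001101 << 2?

Original: 00101001101101001101 (decimal 170829)
Shift left by 2 positions
Append 2 zeros on the right
Result: 10100110110100110100 (decimal 683316)
Equivalent: 170829 << 2 = 170829 × 2^2 = 683316



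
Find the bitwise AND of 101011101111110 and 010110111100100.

AND: 1 only when both bits are 1
  101011101111110
& 010110111100100
-----------------
  000010101100100
Decimal: 22398 & 11748 = 1380



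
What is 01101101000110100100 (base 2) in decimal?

Sum of powers of 2 for each 1-bit:
2^2 + 2^5 + 2^7 + 2^8 + 2^12 + 2^14 + 2^15 + 2^17 + 2^18
= 4 + 32 + 128 + 256 + 4096 + 16384 + 32768 + 131072 + 262144
= 446884



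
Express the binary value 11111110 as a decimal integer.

Sum of powers of 2 for each 1-bit:
2^1 + 2^2 + 2^3 + 2^4 + 2^5 + 2^6 + 2^7
= 2 + 4 + 8 + 16 + 32 + 64 + 128
= 254



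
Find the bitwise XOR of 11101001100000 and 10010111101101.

XOR: 1 when bits differ
  11101001100000
^ 10010111101101
----------------
  01111110001101
Decimal: 14944 ^ 9709 = 8077



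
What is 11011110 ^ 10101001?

XOR: 1 when bits differ
  11011110
^ 10101001
----------
  01110111
Decimal: 222 ^ 169 = 119



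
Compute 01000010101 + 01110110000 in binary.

Add column by column from the right: bit + bit + carry-in; write the sum mod 2, carry 1 when the sum is 2 or 3.
carry:  10001100000
        01000010101
+       01110110000
-------------------
       010111000101
(the carry out of the leftmost column, 0, becomes the leading bit)
Decimal check:
  01000010101 = 512 + 16 + 4 + 1 = 533
  01110110000 = 512 + 256 + 128 + 32 + 16 = 944
  533 + 944 = 1477, and 010111000101 = 1024 + 256 + 128 + 64 + 4 + 1 = 1477 ✓



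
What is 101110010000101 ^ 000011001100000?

XOR: 1 when bits differ
  101110010000101
^ 000011001100000
-----------------
  101101011100101
Decimal: 23685 ^ 1632 = 23269



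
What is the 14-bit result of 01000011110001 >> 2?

Original: 01000011110001 (decimal 4337)
Shift right by 2 positions
Drop the 2 low bits; fill with zeros on the left
Result: 00010000111100 (decimal 1084)
Equivalent: 4337 >> 2 = 4337 ÷ 2^2 = 1084



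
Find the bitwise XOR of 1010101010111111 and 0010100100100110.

XOR: 1 when bits differ
  1010101010111111
^ 0010100100100110
------------------
  1000001110011001
Decimal: 43711 ^ 10534 = 33689



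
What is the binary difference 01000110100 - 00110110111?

Method 1 - Direct subtraction (column by column from the right: bit − bit − borrow-in; if negative, add 2 and borrow 1 from the next column):
borrow: 01111111110
        01000110100
-       00110110111
-------------------
        00001111101

Method 2 - Add two's complement:
Two's complement of 00110110111: invert → 11001001000, add 1 → 11001001001
  01000110100
+ 11001001001
-------------
 100001111101  (end carry out of the top bit = 1)
Discarding the end carry: 00001111101
Decimal check:
  01000110100 = 512 + 32 + 16 + 4 = 564
  00110110111 = 256 + 128 + 32 + 16 + 4 + 2 + 1 = 439
  564 - 439 = 125, and 00001111101 = 64 + 32 + 16 + 8 + 4 + 1 = 125 ✓



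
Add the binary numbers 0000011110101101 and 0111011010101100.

Add column by column from the right: bit + bit + carry-in; write the sum mod 2, carry 1 when the sum is 2 or 3.
carry:  0000111101011000
        0000011110101101
+       0111011010101100
------------------------
       00111111001011001
(the carry out of the leftmost column, 0, becomes the leading bit)
Decimal check:
  0000011110101101 = 1024 + 512 + 256 + 128 + 32 + 8 + 4 + 1 = 1965
  0111011010101100 = 16384 + 8192 + 4096 + 1024 + 512 + 128 + 32 + 8 + 4 = 30380
  1965 + 30380 = 32345, and 00111111001011001 = 16384 + 8192 + 4096 + 2048 + 1024 + 512 + 64 + 16 + 8 + 1 = 32345 ✓



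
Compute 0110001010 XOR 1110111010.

XOR: 1 when bits differ
  0110001010
^ 1110111010
------------
  1000110000
Decimal: 394 ^ 954 = 560



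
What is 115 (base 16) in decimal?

Expand by place value (powers of 16):
115 = 1 × 16^2 + 1 × 16^1 + 5 × 16^0
= 1 × 256 + 1 × 16 + 5 × 1
= 256 + 16 + 5
= 277



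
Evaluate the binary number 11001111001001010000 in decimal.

Sum of powers of 2 for each 1-bit:
2^4 + 2^6 + 2^9 + 2^12 + 2^13 + 2^14 + 2^15 + 2^18 + 2^19
= 16 + 64 + 512 + 4096 + 8192 + 16384 + 32768 + 262144 + 524288
= 848464



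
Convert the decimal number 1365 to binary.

Using repeated division by 2:
1365 ÷ 2 = 682 remainder 1
682 ÷ 2 = 341 remainder 0
341 ÷ 2 = 170 remainder 1
170 ÷ 2 = 85 remainder 0
85 ÷ 2 = 42 remainder 1
42 ÷ 2 = 21 remainder 0
21 ÷ 2 = 10 remainder 1
10 ÷ 2 = 5 remainder 0
5 ÷ 2 = 2 remainder 1
2 ÷ 2 = 1 remainder 0
1 ÷ 2 = 0 remainder 1
Reading remainders bottom to top: 10101010101



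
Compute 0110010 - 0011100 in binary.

Method 1 - Direct subtraction (column by column from the right: bit − bit − borrow-in; if negative, add 2 and borrow 1 from the next column):
borrow: 0111000
        0110010
-       0011100
---------------
        0010110

Method 2 - Add two's complement:
Two's complement of 0011100: invert → 1100011, add 1 → 1100100
  0110010
+ 1100100
---------
 10010110  (end carry out of the top bit = 1)
Discarding the end carry: 0010110
Decimal check:
  0110010 = 32 + 16 + 2 = 50
  0011100 = 16 + 8 + 4 = 28
  50 - 28 = 22, and 0010110 = 16 + 4 + 2 = 22 ✓



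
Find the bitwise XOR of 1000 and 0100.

XOR: 1 when bits differ
  1000
^ 0100
------
  1100
Decimal: 8 ^ 4 = 12



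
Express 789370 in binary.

Using repeated division by 2:
789370 ÷ 2 = 394685 remainder 0
394685 ÷ 2 = 197342 remainder 1
197342 ÷ 2 = 98671 remainder 0
98671 ÷ 2 = 49335 remainder 1
49335 ÷ 2 = 24667 remainder 1
24667 ÷ 2 = 12333 remainder 1
12333 ÷ 2 = 6166 remainder 1
6166 ÷ 2 = 3083 remainder 0
3083 ÷ 2 = 1541 remainder 1
1541 ÷ 2 = 770 remainder 1
770 ÷ 2 = 385 remainder 0
385 ÷ 2 = 192 remainder 1
192 ÷ 2 = 96 remainder 0
96 ÷ 2 = 48 remainder 0
48 ÷ 2 = 24 remainder 0
24 ÷ 2 = 12 remainder 0
12 ÷ 2 = 6 remainder 0
6 ÷ 2 = 3 remainder 0
3 ÷ 2 = 1 remainder 1
1 ÷ 2 = 0 remainder 1
Reading remainders bottom to top: 11000000101101111010



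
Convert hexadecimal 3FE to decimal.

Expand by place value (powers of 16):
Digit values: F = 15, E = 14
3FE = 3 × 16^2 + 15 × 16^1 + 14 × 16^0
= 3 × 256 + 15 × 16 + 14 × 1
= 768 + 240 + 14
= 1022



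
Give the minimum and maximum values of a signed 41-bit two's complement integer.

For 41-bit two's complement:
Minimum: -2^40 = -1099511627776
Maximum: 2^40 - 1 = 1099511627775



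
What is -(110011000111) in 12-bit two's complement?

Original (sign bit 1, negative): 110011000111
Step 1 - Invert all bits: 001100111000
Step 2 - Add 1: 001100111001
Verification: 110011000111 + 001100111001 = 1000000000000; discarding the end carry (carry out of the top bit) leaves the 12-bit value 000000000000, as required for x + (-x)



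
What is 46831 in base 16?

Using repeated division by 16 (digits 10–15 are A–F):
46831 ÷ 16 = 2926 remainder 15 (F)
2926 ÷ 16 = 182 remainder 14 (E)
182 ÷ 16 = 11 remainder 6
11 ÷ 16 = 0 remainder 11 (B)
Reading remainders bottom to top: B6EF



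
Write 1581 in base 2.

Using repeated division by 2:
1581 ÷ 2 = 790 remainder 1
790 ÷ 2 = 395 remainder 0
395 ÷ 2 = 197 remainder 1
197 ÷ 2 = 98 remainder 1
98 ÷ 2 = 49 remainder 0
49 ÷ 2 = 24 remainder 1
24 ÷ 2 = 12 remainder 0
12 ÷ 2 = 6 remainder 0
6 ÷ 2 = 3 remainder 0
3 ÷ 2 = 1 remainder 1
1 ÷ 2 = 0 remainder 1
Reading remainders bottom to top: 11000101101



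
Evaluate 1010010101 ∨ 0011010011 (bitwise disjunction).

OR: 1 when either bit is 1
  1010010101
| 0011010011
------------
  1011010111
Decimal: 661 | 211 = 727



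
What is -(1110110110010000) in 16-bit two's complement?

Original (sign bit 1, negative): 1110110110010000
Step 1 - Invert all bits: 0001001001101111
Step 2 - Add 1: 0001001001110000
Verification: 1110110110010000 + 0001001001110000 = 10000000000000000; discarding the end carry (carry out of the top bit) leaves the 16-bit value 0000000000000000, as required for x + (-x)



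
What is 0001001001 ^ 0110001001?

XOR: 1 when bits differ
  0001001001
^ 0110001001
------------
  0111000000
Decimal: 73 ^ 393 = 448



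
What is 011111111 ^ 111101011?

XOR: 1 when bits differ
  011111111
^ 111101011
-----------
  100010100
Decimal: 255 ^ 491 = 276



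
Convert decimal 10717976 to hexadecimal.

Using repeated division by 16 (digits 10–15 are A–F):
10717976 ÷ 16 = 669873 remainder 8
669873 ÷ 16 = 41867 remainder 1
41867 ÷ 16 = 2616 remainder 11 (B)
2616 ÷ 16 = 163 remainder 8
163 ÷ 16 = 10 remainder 3
10 ÷ 16 = 0 remainder 10 (A)
Reading remainders bottom to top: A38B18



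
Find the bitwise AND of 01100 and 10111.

AND: 1 only when both bits are 1
  01100
& 10111
-------
  00100
Decimal: 12 & 23 = 4



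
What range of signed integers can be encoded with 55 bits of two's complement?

For 55-bit two's complement:
Minimum: -2^54 = -18014398509481984
Maximum: 2^54 - 1 = 18014398509481983



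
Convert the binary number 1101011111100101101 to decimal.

Sum of powers of 2 for each 1-bit:
2^0 + 2^2 + 2^3 + 2^5 + 2^8 + 2^9 + 2^10 + 2^11 + 2^12 + 2^13 + 2^15 + 2^17 + 2^18
= 1 + 4 + 8 + 32 + 256 + 512 + 1024 + 2048 + 4096 + 8192 + 32768 + 131072 + 262144
= 442157



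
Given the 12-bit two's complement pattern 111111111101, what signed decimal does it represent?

Binary: 111111111101
Sign bit: 1 (negative)
Invert: 000000000010
Add 1:  000000000011
Magnitude: 000000000011 = 2 + 1 = 3
Value: -3



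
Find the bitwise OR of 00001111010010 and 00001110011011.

OR: 1 when either bit is 1
  00001111010010
| 00001110011011
----------------
  00001111011011
Decimal: 978 | 923 = 987



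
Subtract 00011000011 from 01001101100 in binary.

Method 1 - Direct subtraction (column by column from the right: bit − bit − borrow-in; if negative, add 2 and borrow 1 from the next column):
borrow: 01100000110
        01001101100
-       00011000011
-------------------
        00110101001

Method 2 - Add two's complement:
Two's complement of 00011000011: invert → 11100111100, add 1 → 11100111101
  01001101100
+ 11100111101
-------------
 100110101001  (end carry out of the top bit = 1)
Discarding the end carry: 00110101001
Decimal check:
  01001101100 = 512 + 64 + 32 + 8 + 4 = 620
  00011000011 = 128 + 64 + 2 + 1 = 195
  620 - 195 = 425, and 00110101001 = 256 + 128 + 32 + 8 + 1 = 425 ✓



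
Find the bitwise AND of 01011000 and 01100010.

AND: 1 only when both bits are 1
  01011000
& 01100010
----------
  01000000
Decimal: 88 & 98 = 64



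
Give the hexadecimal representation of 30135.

Using repeated division by 16 (digits 10–15 are A–F):
30135 ÷ 16 = 1883 remainder 7
1883 ÷ 16 = 117 remainder 11 (B)
117 ÷ 16 = 7 remainder 5
7 ÷ 16 = 0 remainder 7
Reading remainders bottom to top: 75B7



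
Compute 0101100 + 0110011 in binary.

Add column by column from the right: bit + bit + carry-in; write the sum mod 2, carry 1 when the sum is 2 or 3.
carry:  1000000
        0101100
+       0110011
---------------
       01011111
(the carry out of the leftmost column, 0, becomes the leading bit)
Decimal check:
  0101100 = 32 + 8 + 4 = 44
  0110011 = 32 + 16 + 2 + 1 = 51
  44 + 51 = 95, and 01011111 = 64 + 16 + 8 + 4 + 2 + 1 = 95 ✓



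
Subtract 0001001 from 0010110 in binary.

Method 1 - Direct subtraction (column by column from the right: bit − bit − borrow-in; if negative, add 2 and borrow 1 from the next column):
borrow: 0010010
        0010110
-       0001001
---------------
        0001101

Method 2 - Add two's complement:
Two's complement of 0001001: invert → 1110110, add 1 → 1110111
  0010110
+ 1110111
---------
 10001101  (end carry out of the top bit = 1)
Discarding the end carry: 0001101
Decimal check:
  0010110 = 16 + 4 + 2 = 22
  0001001 = 8 + 1 = 9
  22 - 9 = 13, and 0001101 = 8 + 4 + 1 = 13 ✓



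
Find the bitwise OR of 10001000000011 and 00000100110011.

OR: 1 when either bit is 1
  10001000000011
| 00000100110011
----------------
  10001100110011
Decimal: 8707 | 307 = 9011



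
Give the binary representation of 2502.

Using repeated division by 2:
2502 ÷ 2 = 1251 remainder 0
1251 ÷ 2 = 625 remainder 1
625 ÷ 2 = 312 remainder 1
312 ÷ 2 = 156 remainder 0
156 ÷ 2 = 78 remainder 0
78 ÷ 2 = 39 remainder 0
39 ÷ 2 = 19 remainder 1
19 ÷ 2 = 9 remainder 1
9 ÷ 2 = 4 remainder 1
4 ÷ 2 = 2 remainder 0
2 ÷ 2 = 1 remainder 0
1 ÷ 2 = 0 remainder 1
Reading remainders bottom to top: 100111000110



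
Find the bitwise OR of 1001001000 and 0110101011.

OR: 1 when either bit is 1
  1001001000
| 0110101011
------------
  1111101011
Decimal: 584 | 427 = 1003



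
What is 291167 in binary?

Using repeated division by 2:
291167 ÷ 2 = 145583 remainder 1
145583 ÷ 2 = 72791 remainder 1
72791 ÷ 2 = 36395 remainder 1
36395 ÷ 2 = 18197 remainder 1
18197 ÷ 2 = 9098 remainder 1
9098 ÷ 2 = 4549 remainder 0
4549 ÷ 2 = 2274 remainder 1
2274 ÷ 2 = 1137 remainder 0
1137 ÷ 2 = 568 remainder 1
568 ÷ 2 = 284 remainder 0
284 ÷ 2 = 142 remainder 0
142 ÷ 2 = 71 remainder 0
71 ÷ 2 = 35 remainder 1
35 ÷ 2 = 17 remainder 1
17 ÷ 2 = 8 remainder 1
8 ÷ 2 = 4 remainder 0
4 ÷ 2 = 2 remainder 0
2 ÷ 2 = 1 remainder 0
1 ÷ 2 = 0 remainder 1
Reading remainders bottom to top: 1000111000101011111



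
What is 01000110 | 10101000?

OR: 1 when either bit is 1
  01000110
| 10101000
----------
  11101110
Decimal: 70 | 168 = 238



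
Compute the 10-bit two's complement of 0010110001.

Original: 0010110001
Step 1 - Invert all bits: 1101001110
Step 2 - Add 1: 1101001111
Verification: 0010110001 + 1101001111 = 10000000000; discarding the end carry (carry out of the top bit) leaves the 10-bit value 0000000000, as required for x + (-x)



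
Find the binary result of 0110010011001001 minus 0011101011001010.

Method 1 - Direct subtraction (column by column from the right: bit − bit − borrow-in; if negative, add 2 and borrow 1 from the next column):
borrow: 0111011111111100
        0110010011001001
-       0011101011001010
------------------------
        0010100111111111

Method 2 - Add two's complement:
Two's complement of 0011101011001010: invert → 1100010100110101, add 1 → 1100010100110110
  0110010011001001
+ 1100010100110110
------------------
 10010100111111111  (end carry out of the top bit = 1)
Discarding the end carry: 0010100111111111
Decimal check:
  0110010011001001 = 16384 + 8192 + 1024 + 128 + 64 + 8 + 1 = 25801
  0011101011001010 = 8192 + 4096 + 2048 + 512 + 128 + 64 + 8 + 2 = 15050
  25801 - 15050 = 10751, and 0010100111111111 = 8192 + 2048 + 256 + 128 + 64 + 32 + 16 + 8 + 4 + 2 + 1 = 10751 ✓



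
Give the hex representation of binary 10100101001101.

Group into 4-bit nibbles from right:
  0010 = 2
  1001 = 9
  0100 = 4
  1101 = D
Result: 294D



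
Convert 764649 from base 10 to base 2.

Using repeated division by 2:
764649 ÷ 2 = 382324 remainder 1
382324 ÷ 2 = 191162 remainder 0
191162 ÷ 2 = 95581 remainder 0
95581 ÷ 2 = 47790 remainder 1
47790 ÷ 2 = 23895 remainder 0
23895 ÷ 2 = 11947 remainder 1
11947 ÷ 2 = 5973 remainder 1
5973 ÷ 2 = 2986 remainder 1
2986 ÷ 2 = 1493 remainder 0
1493 ÷ 2 = 746 remainder 1
746 ÷ 2 = 373 remainder 0
373 ÷ 2 = 186 remainder 1
186 ÷ 2 = 93 remainder 0
93 ÷ 2 = 46 remainder 1
46 ÷ 2 = 23 remainder 0
23 ÷ 2 = 11 remainder 1
11 ÷ 2 = 5 remainder 1
5 ÷ 2 = 2 remainder 1
2 ÷ 2 = 1 remainder 0
1 ÷ 2 = 0 remainder 1
Reading remainders bottom to top: 10111010101011101001



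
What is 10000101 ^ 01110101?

XOR: 1 when bits differ
  10000101
^ 01110101
----------
  11110000
Decimal: 133 ^ 117 = 240



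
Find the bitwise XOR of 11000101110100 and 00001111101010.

XOR: 1 when bits differ
  11000101110100
^ 00001111101010
----------------
  11001010011110
Decimal: 12660 ^ 1002 = 12958



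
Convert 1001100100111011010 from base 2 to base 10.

Sum of powers of 2 for each 1-bit:
2^1 + 2^3 + 2^4 + 2^6 + 2^7 + 2^8 + 2^11 + 2^14 + 2^15 + 2^18
= 2 + 8 + 16 + 64 + 128 + 256 + 2048 + 16384 + 32768 + 262144
= 313818



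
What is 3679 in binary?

Using repeated division by 2:
3679 ÷ 2 = 1839 remainder 1
1839 ÷ 2 = 919 remainder 1
919 ÷ 2 = 459 remainder 1
459 ÷ 2 = 229 remainder 1
229 ÷ 2 = 114 remainder 1
114 ÷ 2 = 57 remainder 0
57 ÷ 2 = 28 remainder 1
28 ÷ 2 = 14 remainder 0
14 ÷ 2 = 7 remainder 0
7 ÷ 2 = 3 remainder 1
3 ÷ 2 = 1 remainder 1
1 ÷ 2 = 0 remainder 1
Reading remainders bottom to top: 111001011111



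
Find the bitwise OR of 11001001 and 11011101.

OR: 1 when either bit is 1
  11001001
| 11011101
----------
  11011101
Decimal: 201 | 221 = 221



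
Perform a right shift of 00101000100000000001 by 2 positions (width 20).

Original: 00101000100000000001 (decimal 165889)
Shift right by 2 positions
Drop the 2 low bits; fill with zeros on the left
Result: 00001010001000000000 (decimal 41472)
Equivalent: 165889 >> 2 = 165889 ÷ 2^2 = 41472



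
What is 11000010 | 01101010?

OR: 1 when either bit is 1
  11000010
| 01101010
----------
  11101010
Decimal: 194 | 106 = 234



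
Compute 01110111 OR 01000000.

OR: 1 when either bit is 1
  01110111
| 01000000
----------
  01110111
Decimal: 119 | 64 = 119



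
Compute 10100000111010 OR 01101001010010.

OR: 1 when either bit is 1
  10100000111010
| 01101001010010
----------------
  11101001111010
Decimal: 10298 | 6738 = 14970



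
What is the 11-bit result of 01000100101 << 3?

Original: 01000100101 (decimal 549)
Shift left by 3 positions
Append 3 zeros on the right and drop the 3 high bits that overflow the 11-bit width
Result: 00100101000 (decimal 296)
Equivalent: 549 << 3 = 549 × 2^3 = 4392, truncated to 11 bits = 296



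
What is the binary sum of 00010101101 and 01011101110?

Add column by column from the right: bit + bit + carry-in; write the sum mod 2, carry 1 when the sum is 2 or 3.
carry:  00111011000
        00010101101
+       01011101110
-------------------
       001110011011
(the carry out of the leftmost column, 0, becomes the leading bit)
Decimal check:
  00010101101 = 128 + 32 + 8 + 4 + 1 = 173
  01011101110 = 512 + 128 + 64 + 32 + 8 + 4 + 2 = 750
  173 + 750 = 923, and 001110011011 = 512 + 256 + 128 + 16 + 8 + 2 + 1 = 923 ✓



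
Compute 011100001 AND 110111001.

AND: 1 only when both bits are 1
  011100001
& 110111001
-----------
  010100001
Decimal: 225 & 441 = 161



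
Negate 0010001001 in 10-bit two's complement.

Original: 0010001001
Step 1 - Invert all bits: 1101110110
Step 2 - Add 1: 1101110111
Verification: 0010001001 + 1101110111 = 10000000000; discarding the end carry (carry out of the top bit) leaves the 10-bit value 0000000000, as required for x + (-x)



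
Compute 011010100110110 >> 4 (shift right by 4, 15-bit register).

Original: 011010100110110 (decimal 13622)
Shift right by 4 positions
Drop the 4 low bits; fill with zeros on the left
Result: 000001101010011 (decimal 851)
Equivalent: 13622 >> 4 = 13622 ÷ 2^4 = 851



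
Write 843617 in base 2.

Using repeated division by 2:
843617 ÷ 2 = 421808 remainder 1
421808 ÷ 2 = 210904 remainder 0
210904 ÷ 2 = 105452 remainder 0
105452 ÷ 2 = 52726 remainder 0
52726 ÷ 2 = 26363 remainder 0
26363 ÷ 2 = 13181 remainder 1
13181 ÷ 2 = 6590 remainder 1
6590 ÷ 2 = 3295 remainder 0
3295 ÷ 2 = 1647 remainder 1
1647 ÷ 2 = 823 remainder 1
823 ÷ 2 = 411 remainder 1
411 ÷ 2 = 205 remainder 1
205 ÷ 2 = 102 remainder 1
102 ÷ 2 = 51 remainder 0
51 ÷ 2 = 25 remainder 1
25 ÷ 2 = 12 remainder 1
12 ÷ 2 = 6 remainder 0
6 ÷ 2 = 3 remainder 0
3 ÷ 2 = 1 remainder 1
1 ÷ 2 = 0 remainder 1
Reading remainders bottom to top: 11001101111101100001



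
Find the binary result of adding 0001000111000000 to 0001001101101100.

Add column by column from the right: bit + bit + carry-in; write the sum mod 2, carry 1 when the sum is 2 or 3.
carry:  0010011110000000
        0001000111000000
+       0001001101101100
------------------------
       00010010100101100
(the carry out of the leftmost column, 0, becomes the leading bit)
Decimal check:
  0001000111000000 = 4096 + 256 + 128 + 64 = 4544
  0001001101101100 = 4096 + 512 + 256 + 64 + 32 + 8 + 4 = 4972
  4544 + 4972 = 9516, and 00010010100101100 = 8192 + 1024 + 256 + 32 + 8 + 4 = 9516 ✓



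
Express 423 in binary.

Using repeated division by 2:
423 ÷ 2 = 211 remainder 1
211 ÷ 2 = 105 remainder 1
105 ÷ 2 = 52 remainder 1
52 ÷ 2 = 26 remainder 0
26 ÷ 2 = 13 remainder 0
13 ÷ 2 = 6 remainder 1
6 ÷ 2 = 3 remainder 0
3 ÷ 2 = 1 remainder 1
1 ÷ 2 = 0 remainder 1
Reading remainders bottom to top: 110100111



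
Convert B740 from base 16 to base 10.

Expand by place value (powers of 16):
Digit values: B = 11
B740 = 11 × 16^3 + 7 × 16^2 + 4 × 16^1 + 0 × 16^0
= 11 × 4096 + 7 × 256 + 4 × 16 + 0 × 1
= 45056 + 1792 + 64 + 0
= 46912



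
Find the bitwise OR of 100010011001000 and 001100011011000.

OR: 1 when either bit is 1
  100010011001000
| 001100011011000
-----------------
  101110011011000
Decimal: 17608 | 6360 = 23768



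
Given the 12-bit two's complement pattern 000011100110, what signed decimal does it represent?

Binary: 000011100110
Sign bit: 0 (non-negative)
Read directly as an unsigned value:
000011100110 = 128 + 64 + 32 + 4 + 2 = 230
Value: 230



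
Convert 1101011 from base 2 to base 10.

Sum of powers of 2 for each 1-bit:
2^0 + 2^1 + 2^3 + 2^5 + 2^6
= 1 + 2 + 8 + 32 + 64
= 107



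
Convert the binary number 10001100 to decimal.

Sum of powers of 2 for each 1-bit:
2^2 + 2^3 + 2^7
= 4 + 8 + 128
= 140



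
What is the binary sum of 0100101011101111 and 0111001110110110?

Add column by column from the right: bit + bit + carry-in; write the sum mod 2, carry 1 when the sum is 2 or 3.
carry:  1000011111111100
        0100101011101111
+       0111001110110110
------------------------
       01011111010100101
(the carry out of the leftmost column, 0, becomes the leading bit)
Decimal check:
  0100101011101111 = 16384 + 2048 + 512 + 128 + 64 + 32 + 8 + 4 + 2 + 1 = 19183
  0111001110110110 = 16384 + 8192 + 4096 + 512 + 256 + 128 + 32 + 16 + 4 + 2 = 29622
  19183 + 29622 = 48805, and 01011111010100101 = 32768 + 8192 + 4096 + 2048 + 1024 + 512 + 128 + 32 + 4 + 1 = 48805 ✓



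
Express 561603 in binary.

Using repeated division by 2:
561603 ÷ 2 = 280801 remainder 1
280801 ÷ 2 = 140400 remainder 1
140400 ÷ 2 = 70200 remainder 0
70200 ÷ 2 = 35100 remainder 0
35100 ÷ 2 = 17550 remainder 0
17550 ÷ 2 = 8775 remainder 0
8775 ÷ 2 = 4387 remainder 1
4387 ÷ 2 = 2193 remainder 1
2193 ÷ 2 = 1096 remainder 1
1096 ÷ 2 = 548 remainder 0
548 ÷ 2 = 274 remainder 0
274 ÷ 2 = 137 remainder 0
137 ÷ 2 = 68 remainder 1
68 ÷ 2 = 34 remainder 0
34 ÷ 2 = 17 remainder 0
17 ÷ 2 = 8 remainder 1
8 ÷ 2 = 4 remainder 0
4 ÷ 2 = 2 remainder 0
2 ÷ 2 = 1 remainder 0
1 ÷ 2 = 0 remainder 1
Reading remainders bottom to top: 10001001000111000011



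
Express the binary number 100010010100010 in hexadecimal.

Group into 4-bit nibbles from right:
  0100 = 4
  0100 = 4
  1010 = A
  0010 = 2
Result: 44A2



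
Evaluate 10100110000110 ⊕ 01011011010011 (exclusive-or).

XOR: 1 when bits differ
  10100110000110
^ 01011011010011
----------------
  11111101010101
Decimal: 10630 ^ 5843 = 16213



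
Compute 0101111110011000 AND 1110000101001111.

AND: 1 only when both bits are 1
  0101111110011000
& 1110000101001111
------------------
  0100000100001000
Decimal: 24472 & 57679 = 16648



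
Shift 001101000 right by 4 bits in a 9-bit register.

Original: 001101000 (decimal 104)
Shift right by 4 positions
Drop the 4 low bits; fill with zeros on the left
Result: 000000110 (decimal 6)
Equivalent: 104 >> 4 = 104 ÷ 2^4 = 6



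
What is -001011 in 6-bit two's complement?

Original: 001011
Step 1 - Invert all bits: 110100
Step 2 - Add 1: 110101
Verification: 001011 + 110101 = 1000000; discarding the end carry (carry out of the top bit) leaves the 6-bit value 000000, as required for x + (-x)



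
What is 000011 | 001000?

OR: 1 when either bit is 1
  000011
| 001000
--------
  001011
Decimal: 3 | 8 = 11



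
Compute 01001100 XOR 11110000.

XOR: 1 when bits differ
  01001100
^ 11110000
----------
  10111100
Decimal: 76 ^ 240 = 188



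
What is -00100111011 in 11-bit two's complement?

Original: 00100111011
Step 1 - Invert all bits: 11011000100
Step 2 - Add 1: 11011000101
Verification: 00100111011 + 11011000101 = 100000000000; discarding the end carry (carry out of the top bit) leaves the 11-bit value 00000000000, as required for x + (-x)



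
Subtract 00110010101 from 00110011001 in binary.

Method 1 - Direct subtraction (column by column from the right: bit − bit − borrow-in; if negative, add 2 and borrow 1 from the next column):
borrow: 00000001000
        00110011001
-       00110010101
-------------------
        00000000100

Method 2 - Add two's complement:
Two's complement of 00110010101: invert → 11001101010, add 1 → 11001101011
  00110011001
+ 11001101011
-------------
 100000000100  (end carry out of the top bit = 1)
Discarding the end carry: 00000000100
Decimal check:
  00110011001 = 256 + 128 + 16 + 8 + 1 = 409
  00110010101 = 256 + 128 + 16 + 4 + 1 = 405
  409 - 405 = 4, and 00000000100 = 4 ✓

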